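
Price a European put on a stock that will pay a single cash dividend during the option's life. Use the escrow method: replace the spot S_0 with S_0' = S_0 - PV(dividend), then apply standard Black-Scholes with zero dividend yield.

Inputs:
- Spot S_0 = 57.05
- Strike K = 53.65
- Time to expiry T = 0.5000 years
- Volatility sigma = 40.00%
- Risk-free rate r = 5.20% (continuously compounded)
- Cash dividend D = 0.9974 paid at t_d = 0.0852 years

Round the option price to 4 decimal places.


Answer: Price = 4.3833

Derivation:
PV(D) = D * exp(-r * t_d) = 0.9974 * 0.99557940 = 0.99299089
S_0' = S_0 - PV(D) = 57.0500 - 0.99299089 = 56.05700911
d1 = (ln(S_0'/K) + (r + sigma^2/2)*T) / (sigma*sqrt(T)) = 0.38851177
d2 = d1 - sigma*sqrt(T) = 0.10566906
exp(-rT) = 0.97433509
N(-d1) = 0.34881867; N(-d2) = 0.45792246
P = K * exp(-rT) * N(-d2) - S_0' * N(-d1) = 53.6500 * 0.97433509 * 0.45792246 - 56.05700911 * 0.34881867 = 4.3833


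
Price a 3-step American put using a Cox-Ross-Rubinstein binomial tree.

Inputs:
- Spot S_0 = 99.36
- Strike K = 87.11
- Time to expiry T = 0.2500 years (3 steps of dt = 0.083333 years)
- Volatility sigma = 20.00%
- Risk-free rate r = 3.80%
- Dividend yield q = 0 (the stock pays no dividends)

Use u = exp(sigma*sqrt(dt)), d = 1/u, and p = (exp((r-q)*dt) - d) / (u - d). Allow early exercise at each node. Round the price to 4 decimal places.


Answer: Price = V(0,0) = 0.4063

Derivation:
dt = T/N = 0.083333
u = exp(sigma*sqrt(dt)) = 1.059434; d = 1/u = 0.943900
p = (exp((r-q)*dt) - d) / (u - d) = 0.513023
Discount per step: exp(-r*dt) = 0.996838
Stock lattice S(k, i) with i counting down-moves:
  k=0: S(0,0) = 99.3600
  k=1: S(1,0) = 105.2654; S(1,1) = 93.7859
  k=2: S(2,0) = 111.5218; S(2,1) = 99.3600; S(2,2) = 88.5245
  k=3: S(3,0) = 118.1500; S(3,1) = 105.2654; S(3,2) = 93.7859; S(3,3) = 83.5583
Terminal payoffs V(N, i) = max(K - S_T, 0):
  V(3,0) = 0.000000; V(3,1) = 0.000000; V(3,2) = 0.000000; V(3,3) = 3.551705
Backward induction: V(k, i) = exp(-r*dt) * [p * V(k+1, i) + (1-p) * V(k+1, i+1)]; then take max(V_cont, immediate exercise) for American.
  V(2,0) = exp(-r*dt) * [p*0.000000 + (1-p)*0.000000] = 0.000000; exercise = 0.000000; V(2,0) = max -> 0.000000
  V(2,1) = exp(-r*dt) * [p*0.000000 + (1-p)*0.000000] = 0.000000; exercise = 0.000000; V(2,1) = max -> 0.000000
  V(2,2) = exp(-r*dt) * [p*0.000000 + (1-p)*3.551705] = 1.724131; exercise = 0.000000; V(2,2) = max -> 1.724131
  V(1,0) = exp(-r*dt) * [p*0.000000 + (1-p)*0.000000] = 0.000000; exercise = 0.000000; V(1,0) = max -> 0.000000
  V(1,1) = exp(-r*dt) * [p*0.000000 + (1-p)*1.724131] = 0.836958; exercise = 0.000000; V(1,1) = max -> 0.836958
  V(0,0) = exp(-r*dt) * [p*0.000000 + (1-p)*0.836958] = 0.406291; exercise = 0.000000; V(0,0) = max -> 0.406291


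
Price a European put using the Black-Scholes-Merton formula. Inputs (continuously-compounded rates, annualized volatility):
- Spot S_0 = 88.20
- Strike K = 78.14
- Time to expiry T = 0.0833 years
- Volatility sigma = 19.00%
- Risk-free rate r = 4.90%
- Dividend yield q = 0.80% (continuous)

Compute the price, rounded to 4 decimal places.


Answer: Price = 0.0181

Derivation:
d1 = (ln(S/K) + (r - q + 0.5*sigma^2) * T) / (sigma * sqrt(T)) = 2.29813881
d2 = d1 - sigma * sqrt(T) = 2.24330150
exp(-rT) = 0.99592662; exp(-qT) = 0.99933382
P = K * exp(-rT) * N(-d2) - S_0 * exp(-qT) * N(-d1)
N(-d1) = 0.01077695; N(-d2) = 0.01243869
P = 78.1400 * 0.99592662 * 0.01243869 - 88.2000 * 0.99933382 * 0.01077695 = 0.0181


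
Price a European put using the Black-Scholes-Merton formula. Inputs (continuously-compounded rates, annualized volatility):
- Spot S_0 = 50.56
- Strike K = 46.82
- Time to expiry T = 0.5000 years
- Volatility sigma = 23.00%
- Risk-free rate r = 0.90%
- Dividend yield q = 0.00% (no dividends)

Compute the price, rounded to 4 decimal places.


Answer: Price = 1.5585

Derivation:
d1 = (ln(S/K) + (r - q + 0.5*sigma^2) * T) / (sigma * sqrt(T)) = 0.58152024
d2 = d1 - sigma * sqrt(T) = 0.41888568
exp(-rT) = 0.99551011; exp(-qT) = 1.00000000
P = K * exp(-rT) * N(-d2) - S_0 * exp(-qT) * N(-d1)
N(-d1) = 0.28044494; N(-d2) = 0.33764984
P = 46.8200 * 0.99551011 * 0.33764984 - 50.5600 * 1.00000000 * 0.28044494 = 1.5585


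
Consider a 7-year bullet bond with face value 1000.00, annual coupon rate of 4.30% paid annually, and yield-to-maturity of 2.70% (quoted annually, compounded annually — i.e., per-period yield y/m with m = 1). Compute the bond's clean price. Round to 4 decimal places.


Answer: Price = 1100.8214

Derivation:
Coupon per period c = face * coupon_rate / m = 43.000000
Periods per year m = 1; per-period yield y/m = 0.027000
Number of cashflows N = 7
Cashflows (t years, CF_t, discount factor 1/(1+y/m)^(m*t), PV):
  t = 1.0000: CF_t = 43.000000, DF = 0.973710, PV = 41.869523
  t = 2.0000: CF_t = 43.000000, DF = 0.948111, PV = 40.768766
  t = 3.0000: CF_t = 43.000000, DF = 0.923185, PV = 39.696949
  t = 4.0000: CF_t = 43.000000, DF = 0.898914, PV = 38.653309
  t = 5.0000: CF_t = 43.000000, DF = 0.875282, PV = 37.637107
  t = 6.0000: CF_t = 43.000000, DF = 0.852270, PV = 36.647622
  t = 7.0000: CF_t = 1043.000000, DF = 0.829864, PV = 865.548092
Price P = sum_t PV_t = 1100.821368


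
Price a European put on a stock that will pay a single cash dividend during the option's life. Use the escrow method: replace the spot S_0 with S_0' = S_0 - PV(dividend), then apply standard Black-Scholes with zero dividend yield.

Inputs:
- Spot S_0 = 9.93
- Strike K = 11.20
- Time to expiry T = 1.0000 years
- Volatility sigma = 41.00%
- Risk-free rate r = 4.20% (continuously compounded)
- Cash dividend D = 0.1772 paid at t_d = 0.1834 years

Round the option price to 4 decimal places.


Answer: Price = 2.2019

Derivation:
PV(D) = D * exp(-r * t_d) = 0.1772 * 0.99232679 = 0.17584031
S_0' = S_0 - PV(D) = 9.9300 - 0.17584031 = 9.75415969
d1 = (ln(S_0'/K) + (r + sigma^2/2)*T) / (sigma*sqrt(T)) = -0.02968280
d2 = d1 - sigma*sqrt(T) = -0.43968280
exp(-rT) = 0.95886978
N(-d1) = 0.51183999; N(-d2) = 0.66991657
P = K * exp(-rT) * N(-d2) - S_0' * N(-d1) = 11.2000 * 0.95886978 * 0.66991657 - 9.75415969 * 0.51183999 = 2.2019


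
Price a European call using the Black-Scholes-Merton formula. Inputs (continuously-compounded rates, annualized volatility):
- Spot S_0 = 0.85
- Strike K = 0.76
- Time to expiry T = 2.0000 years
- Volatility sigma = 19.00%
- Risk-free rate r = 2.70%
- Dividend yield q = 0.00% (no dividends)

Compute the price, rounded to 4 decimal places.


Answer: Price = 0.1642

Derivation:
d1 = (ln(S/K) + (r - q + 0.5*sigma^2) * T) / (sigma * sqrt(T)) = 0.75183283
d2 = d1 - sigma * sqrt(T) = 0.48313226
exp(-rT) = 0.94743211; exp(-qT) = 1.00000000
C = S_0 * exp(-qT) * N(d1) - K * exp(-rT) * N(d2)
N(d1) = 0.77392420; N(d2) = 0.68549908
C = 0.8500 * 1.00000000 * 0.77392420 - 0.7600 * 0.94743211 * 0.68549908 = 0.1642


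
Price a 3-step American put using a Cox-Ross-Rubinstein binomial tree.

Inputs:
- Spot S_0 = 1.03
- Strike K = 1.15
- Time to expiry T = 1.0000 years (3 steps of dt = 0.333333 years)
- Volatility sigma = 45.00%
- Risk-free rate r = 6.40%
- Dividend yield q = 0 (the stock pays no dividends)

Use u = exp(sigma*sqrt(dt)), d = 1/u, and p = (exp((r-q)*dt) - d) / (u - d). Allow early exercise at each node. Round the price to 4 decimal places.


dt = T/N = 0.333333
u = exp(sigma*sqrt(dt)) = 1.296681; d = 1/u = 0.771200
p = (exp((r-q)*dt) - d) / (u - d) = 0.476445
Discount per step: exp(-r*dt) = 0.978893
Stock lattice S(k, i) with i counting down-moves:
  k=0: S(0,0) = 1.0300
  k=1: S(1,0) = 1.3356; S(1,1) = 0.7943
  k=2: S(2,0) = 1.7318; S(2,1) = 1.0300; S(2,2) = 0.6126
  k=3: S(3,0) = 2.2456; S(3,1) = 1.3356; S(3,2) = 0.7943; S(3,3) = 0.4724
Terminal payoffs V(N, i) = max(K - S_T, 0):
  V(3,0) = 0.000000; V(3,1) = 0.000000; V(3,2) = 0.355664; V(3,3) = 0.677569
Backward induction: V(k, i) = exp(-r*dt) * [p * V(k+1, i) + (1-p) * V(k+1, i+1)]; then take max(V_cont, immediate exercise) for American.
  V(2,0) = exp(-r*dt) * [p*0.000000 + (1-p)*0.000000] = 0.000000; exercise = 0.000000; V(2,0) = max -> 0.000000
  V(2,1) = exp(-r*dt) * [p*0.000000 + (1-p)*0.355664] = 0.182279; exercise = 0.120000; V(2,1) = max -> 0.182279
  V(2,2) = exp(-r*dt) * [p*0.355664 + (1-p)*0.677569] = 0.513135; exercise = 0.537408; V(2,2) = max -> 0.537408
  V(1,0) = exp(-r*dt) * [p*0.000000 + (1-p)*0.182279] = 0.093419; exercise = 0.000000; V(1,0) = max -> 0.093419
  V(1,1) = exp(-r*dt) * [p*0.182279 + (1-p)*0.537408] = 0.360437; exercise = 0.355664; V(1,1) = max -> 0.360437
  V(0,0) = exp(-r*dt) * [p*0.093419 + (1-p)*0.360437] = 0.228295; exercise = 0.120000; V(0,0) = max -> 0.228295

Answer: Price = V(0,0) = 0.2283


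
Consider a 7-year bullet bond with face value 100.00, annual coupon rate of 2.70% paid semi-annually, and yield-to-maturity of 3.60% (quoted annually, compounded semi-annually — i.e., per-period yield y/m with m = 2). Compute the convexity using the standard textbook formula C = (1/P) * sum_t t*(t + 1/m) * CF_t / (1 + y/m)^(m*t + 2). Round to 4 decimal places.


Answer: Convexity = 44.9628

Derivation:
Coupon per period c = face * coupon_rate / m = 1.350000
Periods per year m = 2; per-period yield y/m = 0.018000
Number of cashflows N = 14
Cashflows (t years, CF_t, discount factor 1/(1+y/m)^(m*t), PV):
  t = 0.5000: CF_t = 1.350000, DF = 0.982318, PV = 1.326130
  t = 1.0000: CF_t = 1.350000, DF = 0.964949, PV = 1.302681
  t = 1.5000: CF_t = 1.350000, DF = 0.947887, PV = 1.279648
  t = 2.0000: CF_t = 1.350000, DF = 0.931127, PV = 1.257021
  t = 2.5000: CF_t = 1.350000, DF = 0.914663, PV = 1.234795
  t = 3.0000: CF_t = 1.350000, DF = 0.898490, PV = 1.212962
  t = 3.5000: CF_t = 1.350000, DF = 0.882603, PV = 1.191514
  t = 4.0000: CF_t = 1.350000, DF = 0.866997, PV = 1.170446
  t = 4.5000: CF_t = 1.350000, DF = 0.851667, PV = 1.149751
  t = 5.0000: CF_t = 1.350000, DF = 0.836608, PV = 1.129421
  t = 5.5000: CF_t = 1.350000, DF = 0.821816, PV = 1.109451
  t = 6.0000: CF_t = 1.350000, DF = 0.807285, PV = 1.089834
  t = 6.5000: CF_t = 1.350000, DF = 0.793010, PV = 1.070564
  t = 7.0000: CF_t = 101.350000, DF = 0.778989, PV = 78.950496
Price P = sum_t PV_t = 94.474715
Convexity numerator sum_t t*(t + 1/m) * CF_t / (1+y/m)^(m*t + 2):
  t = 0.5000: term = 0.639824
  t = 1.0000: term = 1.885532
  t = 1.5000: term = 3.704385
  t = 2.0000: term = 6.064809
  t = 2.5000: term = 8.936359
  t = 3.0000: term = 12.289688
  t = 3.5000: term = 16.096513
  t = 4.0000: term = 20.329584
  t = 4.5000: term = 24.962652
  t = 5.0000: term = 29.970441
  t = 5.5000: term = 35.328614
  t = 6.0000: term = 41.013750
  t = 6.5000: term = 47.003316
  t = 7.0000: term = 3999.618868
Convexity = (1/P) * sum = 4247.844333 / 94.474715 = 44.962764


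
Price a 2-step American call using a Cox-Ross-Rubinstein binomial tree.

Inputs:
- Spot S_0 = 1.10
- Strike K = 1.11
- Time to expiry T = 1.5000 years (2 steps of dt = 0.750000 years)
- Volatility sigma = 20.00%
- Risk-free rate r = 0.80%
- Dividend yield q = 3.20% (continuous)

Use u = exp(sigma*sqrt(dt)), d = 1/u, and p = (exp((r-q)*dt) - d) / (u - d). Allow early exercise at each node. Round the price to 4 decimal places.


dt = T/N = 0.750000
u = exp(sigma*sqrt(dt)) = 1.189110; d = 1/u = 0.840965
p = (exp((r-q)*dt) - d) / (u - d) = 0.405567
Discount per step: exp(-r*dt) = 0.994018
Stock lattice S(k, i) with i counting down-moves:
  k=0: S(0,0) = 1.1000
  k=1: S(1,0) = 1.3080; S(1,1) = 0.9251
  k=2: S(2,0) = 1.5554; S(2,1) = 1.1000; S(2,2) = 0.7779
Terminal payoffs V(N, i) = max(S_T - K, 0):
  V(2,0) = 0.445381; V(2,1) = 0.000000; V(2,2) = 0.000000
Backward induction: V(k, i) = exp(-r*dt) * [p * V(k+1, i) + (1-p) * V(k+1, i+1)]; then take max(V_cont, immediate exercise) for American.
  V(1,0) = exp(-r*dt) * [p*0.445381 + (1-p)*0.000000] = 0.179551; exercise = 0.198021; V(1,0) = max -> 0.198021
  V(1,1) = exp(-r*dt) * [p*0.000000 + (1-p)*0.000000] = 0.000000; exercise = 0.000000; V(1,1) = max -> 0.000000
  V(0,0) = exp(-r*dt) * [p*0.198021 + (1-p)*0.000000] = 0.079830; exercise = 0.000000; V(0,0) = max -> 0.079830

Answer: Price = V(0,0) = 0.0798


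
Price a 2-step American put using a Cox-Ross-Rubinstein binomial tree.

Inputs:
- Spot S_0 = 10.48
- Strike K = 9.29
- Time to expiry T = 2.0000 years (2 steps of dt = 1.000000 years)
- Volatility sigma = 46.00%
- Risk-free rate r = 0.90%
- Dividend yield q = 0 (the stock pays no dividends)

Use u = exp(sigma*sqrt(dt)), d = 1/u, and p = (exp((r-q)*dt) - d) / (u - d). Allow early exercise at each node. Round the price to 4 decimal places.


dt = T/N = 1.000000
u = exp(sigma*sqrt(dt)) = 1.584074; d = 1/u = 0.631284
p = (exp((r-q)*dt) - d) / (u - d) = 0.396474
Discount per step: exp(-r*dt) = 0.991040
Stock lattice S(k, i) with i counting down-moves:
  k=0: S(0,0) = 10.4800
  k=1: S(1,0) = 16.6011; S(1,1) = 6.6159
  k=2: S(2,0) = 26.2974; S(2,1) = 10.4800; S(2,2) = 4.1765
Terminal payoffs V(N, i) = max(K - S_T, 0):
  V(2,0) = 0.000000; V(2,1) = 0.000000; V(2,2) = 5.113520
Backward induction: V(k, i) = exp(-r*dt) * [p * V(k+1, i) + (1-p) * V(k+1, i+1)]; then take max(V_cont, immediate exercise) for American.
  V(1,0) = exp(-r*dt) * [p*0.000000 + (1-p)*0.000000] = 0.000000; exercise = 0.000000; V(1,0) = max -> 0.000000
  V(1,1) = exp(-r*dt) * [p*0.000000 + (1-p)*5.113520] = 3.058490; exercise = 2.674147; V(1,1) = max -> 3.058490
  V(0,0) = exp(-r*dt) * [p*0.000000 + (1-p)*3.058490] = 1.829339; exercise = 0.000000; V(0,0) = max -> 1.829339

Answer: Price = V(0,0) = 1.8293


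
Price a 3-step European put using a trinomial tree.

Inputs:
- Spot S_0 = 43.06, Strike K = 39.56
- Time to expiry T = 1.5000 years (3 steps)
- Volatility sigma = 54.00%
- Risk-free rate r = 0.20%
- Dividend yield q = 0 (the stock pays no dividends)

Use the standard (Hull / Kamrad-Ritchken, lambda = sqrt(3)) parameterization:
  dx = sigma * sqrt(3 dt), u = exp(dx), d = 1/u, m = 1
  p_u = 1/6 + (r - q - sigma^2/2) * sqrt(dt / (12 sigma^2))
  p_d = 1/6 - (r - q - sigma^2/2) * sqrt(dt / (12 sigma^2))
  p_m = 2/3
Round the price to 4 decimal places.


dt = T/N = 0.500000; dx = sigma*sqrt(3*dt) = 0.661362
u = exp(dx) = 1.937430; d = 1/u = 0.516148
p_u = 0.112309, p_m = 0.666667, p_d = 0.221024
Discount per step: exp(-r*dt) = 0.999000
Stock lattice S(k, j) with j the centered position index:
  k=0: S(0,+0) = 43.0600
  k=1: S(1,-1) = 22.2253; S(1,+0) = 43.0600; S(1,+1) = 83.4257
  k=2: S(2,-2) = 11.4715; S(2,-1) = 22.2253; S(2,+0) = 43.0600; S(2,+1) = 83.4257; S(2,+2) = 161.6315
  k=3: S(3,-3) = 5.9210; S(3,-2) = 11.4715; S(3,-1) = 22.2253; S(3,+0) = 43.0600; S(3,+1) = 83.4257; S(3,+2) = 161.6315; S(3,+3) = 313.1496
Terminal payoffs V(N, j) = max(K - S_T, 0):
  V(3,-3) = 33.638986; V(3,-2) = 28.088450; V(3,-1) = 17.334678; V(3,+0) = 0.000000; V(3,+1) = 0.000000; V(3,+2) = 0.000000; V(3,+3) = 0.000000
Backward induction: V(k, j) = exp(-r*dt) * [p_u * V(k+1, j+1) + p_m * V(k+1, j) + p_d * V(k+1, j-1)]
  V(2,-2) = exp(-r*dt) * [p_u*17.334678 + p_m*28.088450 + p_d*33.638986] = 28.079412
  V(2,-1) = exp(-r*dt) * [p_u*0.000000 + p_m*17.334678 + p_d*28.088450] = 17.746923
  V(2,+0) = exp(-r*dt) * [p_u*0.000000 + p_m*0.000000 + p_d*17.334678] = 3.827553
  V(2,+1) = exp(-r*dt) * [p_u*0.000000 + p_m*0.000000 + p_d*0.000000] = 0.000000
  V(2,+2) = exp(-r*dt) * [p_u*0.000000 + p_m*0.000000 + p_d*0.000000] = 0.000000
  V(1,-1) = exp(-r*dt) * [p_u*3.827553 + p_m*17.746923 + p_d*28.079412] = 18.448922
  V(1,+0) = exp(-r*dt) * [p_u*0.000000 + p_m*3.827553 + p_d*17.746923] = 6.467730
  V(1,+1) = exp(-r*dt) * [p_u*0.000000 + p_m*0.000000 + p_d*3.827553] = 0.845136
  V(0,+0) = exp(-r*dt) * [p_u*0.845136 + p_m*6.467730 + p_d*18.448922] = 8.475914

Answer: Price = V(0,0) = 8.4759


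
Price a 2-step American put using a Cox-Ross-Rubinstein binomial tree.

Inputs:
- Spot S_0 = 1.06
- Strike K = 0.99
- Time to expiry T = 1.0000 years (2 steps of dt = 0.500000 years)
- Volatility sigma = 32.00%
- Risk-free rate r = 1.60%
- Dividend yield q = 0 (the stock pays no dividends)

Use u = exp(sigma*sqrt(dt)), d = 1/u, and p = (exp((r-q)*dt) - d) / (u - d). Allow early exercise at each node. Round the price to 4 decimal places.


dt = T/N = 0.500000
u = exp(sigma*sqrt(dt)) = 1.253919; d = 1/u = 0.797499
p = (exp((r-q)*dt) - d) / (u - d) = 0.461270
Discount per step: exp(-r*dt) = 0.992032
Stock lattice S(k, i) with i counting down-moves:
  k=0: S(0,0) = 1.0600
  k=1: S(1,0) = 1.3292; S(1,1) = 0.8453
  k=2: S(2,0) = 1.6667; S(2,1) = 1.0600; S(2,2) = 0.6742
Terminal payoffs V(N, i) = max(K - S_T, 0):
  V(2,0) = 0.000000; V(2,1) = 0.000000; V(2,2) = 0.315834
Backward induction: V(k, i) = exp(-r*dt) * [p * V(k+1, i) + (1-p) * V(k+1, i+1)]; then take max(V_cont, immediate exercise) for American.
  V(1,0) = exp(-r*dt) * [p*0.000000 + (1-p)*0.000000] = 0.000000; exercise = 0.000000; V(1,0) = max -> 0.000000
  V(1,1) = exp(-r*dt) * [p*0.000000 + (1-p)*0.315834] = 0.168794; exercise = 0.144651; V(1,1) = max -> 0.168794
  V(0,0) = exp(-r*dt) * [p*0.000000 + (1-p)*0.168794] = 0.090210; exercise = 0.000000; V(0,0) = max -> 0.090210

Answer: Price = V(0,0) = 0.0902


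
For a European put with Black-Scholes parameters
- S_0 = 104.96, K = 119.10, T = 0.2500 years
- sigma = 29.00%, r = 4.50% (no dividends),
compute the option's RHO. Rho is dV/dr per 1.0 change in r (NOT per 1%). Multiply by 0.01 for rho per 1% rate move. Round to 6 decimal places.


d1 = -0.7215286287; d2 = -0.8665286287
phi(d1) = 0.3075122626; exp(-qT) = 1.0000000000; exp(-rT) = 0.9888130446
N(-d2) = 0.8068998332
Rho = -K*T*exp(-rT)*N(-d2) = -119.1000 * 0.2500 * 0.9888130446 * 0.8068998332 = -23.756671

Answer: Rho = -23.756671


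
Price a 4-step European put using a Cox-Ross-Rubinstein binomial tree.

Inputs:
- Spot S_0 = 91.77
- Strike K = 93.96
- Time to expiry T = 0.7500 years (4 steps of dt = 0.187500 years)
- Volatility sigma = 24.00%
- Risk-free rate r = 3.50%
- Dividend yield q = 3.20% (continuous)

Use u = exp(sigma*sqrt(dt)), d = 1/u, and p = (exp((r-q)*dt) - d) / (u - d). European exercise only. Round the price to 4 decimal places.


Answer: Price = V(0,0) = 8.4017

Derivation:
dt = T/N = 0.187500
u = exp(sigma*sqrt(dt)) = 1.109515; d = 1/u = 0.901295
p = (exp((r-q)*dt) - d) / (u - d) = 0.476745
Discount per step: exp(-r*dt) = 0.993459
Stock lattice S(k, i) with i counting down-moves:
  k=0: S(0,0) = 91.7700
  k=1: S(1,0) = 101.8202; S(1,1) = 82.7118
  k=2: S(2,0) = 112.9710; S(2,1) = 91.7700; S(2,2) = 74.5477
  k=3: S(3,0) = 125.3431; S(3,1) = 101.8202; S(3,2) = 82.7118; S(3,3) = 67.1895
  k=4: S(4,0) = 139.0700; S(4,1) = 112.9710; S(4,2) = 91.7700; S(4,3) = 74.5477; S(4,4) = 60.5575
Terminal payoffs V(N, i) = max(K - S_T, 0):
  V(4,0) = 0.000000; V(4,1) = 0.000000; V(4,2) = 2.190000; V(4,3) = 19.412288; V(4,4) = 33.402504
Backward induction: V(k, i) = exp(-r*dt) * [p * V(k+1, i) + (1-p) * V(k+1, i+1)].
  V(3,0) = exp(-r*dt) * [p*0.000000 + (1-p)*0.000000] = 0.000000
  V(3,1) = exp(-r*dt) * [p*0.000000 + (1-p)*2.190000] = 1.138433
  V(3,2) = exp(-r*dt) * [p*2.190000 + (1-p)*19.412288] = 11.128381
  V(3,3) = exp(-r*dt) * [p*19.412288 + (1-p)*33.402504] = 26.557882
  V(2,0) = exp(-r*dt) * [p*0.000000 + (1-p)*1.138433] = 0.591795
  V(2,1) = exp(-r*dt) * [p*1.138433 + (1-p)*11.128381] = 6.324087
  V(2,2) = exp(-r*dt) * [p*11.128381 + (1-p)*26.557882] = 19.076347
  V(1,0) = exp(-r*dt) * [p*0.591795 + (1-p)*6.324087] = 3.567756
  V(1,1) = exp(-r*dt) * [p*6.324087 + (1-p)*19.076347] = 12.911761
  V(0,0) = exp(-r*dt) * [p*3.567756 + (1-p)*12.911761] = 8.401737


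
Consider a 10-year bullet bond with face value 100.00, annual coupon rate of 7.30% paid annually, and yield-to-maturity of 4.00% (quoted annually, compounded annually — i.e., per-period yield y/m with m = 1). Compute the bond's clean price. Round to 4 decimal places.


Answer: Price = 126.7660

Derivation:
Coupon per period c = face * coupon_rate / m = 7.300000
Periods per year m = 1; per-period yield y/m = 0.040000
Number of cashflows N = 10
Cashflows (t years, CF_t, discount factor 1/(1+y/m)^(m*t), PV):
  t = 1.0000: CF_t = 7.300000, DF = 0.961538, PV = 7.019231
  t = 2.0000: CF_t = 7.300000, DF = 0.924556, PV = 6.749260
  t = 3.0000: CF_t = 7.300000, DF = 0.888996, PV = 6.489673
  t = 4.0000: CF_t = 7.300000, DF = 0.854804, PV = 6.240071
  t = 5.0000: CF_t = 7.300000, DF = 0.821927, PV = 6.000068
  t = 6.0000: CF_t = 7.300000, DF = 0.790315, PV = 5.769296
  t = 7.0000: CF_t = 7.300000, DF = 0.759918, PV = 5.547400
  t = 8.0000: CF_t = 7.300000, DF = 0.730690, PV = 5.334038
  t = 9.0000: CF_t = 7.300000, DF = 0.702587, PV = 5.128883
  t = 10.0000: CF_t = 107.300000, DF = 0.675564, PV = 72.488035
Price P = sum_t PV_t = 126.765956


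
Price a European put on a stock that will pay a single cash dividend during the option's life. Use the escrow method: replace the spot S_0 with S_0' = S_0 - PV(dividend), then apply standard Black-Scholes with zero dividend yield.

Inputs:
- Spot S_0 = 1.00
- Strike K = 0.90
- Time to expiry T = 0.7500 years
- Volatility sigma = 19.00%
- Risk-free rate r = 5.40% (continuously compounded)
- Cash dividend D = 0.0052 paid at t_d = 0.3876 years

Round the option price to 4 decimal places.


Answer: Price = 0.0166

Derivation:
PV(D) = D * exp(-r * t_d) = 0.0052 * 0.97928712 = 0.00509229
S_0' = S_0 - PV(D) = 1.0000 - 0.00509229 = 0.99490771
d1 = (ln(S_0'/K) + (r + sigma^2/2)*T) / (sigma*sqrt(T)) = 0.93769410
d2 = d1 - sigma*sqrt(T) = 0.77314927
exp(-rT) = 0.96030916
N(-d1) = 0.17420082; N(-d2) = 0.21971702
P = K * exp(-rT) * N(-d2) - S_0' * N(-d1) = 0.9000 * 0.96030916 * 0.21971702 - 0.99490771 * 0.17420082 = 0.0166


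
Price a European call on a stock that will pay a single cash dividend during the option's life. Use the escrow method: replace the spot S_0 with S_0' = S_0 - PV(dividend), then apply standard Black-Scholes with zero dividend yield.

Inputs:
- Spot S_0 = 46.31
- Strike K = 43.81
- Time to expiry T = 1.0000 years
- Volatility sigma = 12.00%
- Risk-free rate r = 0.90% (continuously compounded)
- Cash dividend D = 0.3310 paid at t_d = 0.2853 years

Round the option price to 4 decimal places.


PV(D) = D * exp(-r * t_d) = 0.3310 * 0.99743559 = 0.33015118
S_0' = S_0 - PV(D) = 46.3100 - 0.33015118 = 45.97984882
d1 = (ln(S_0'/K) + (r + sigma^2/2)*T) / (sigma*sqrt(T)) = 0.53784275
d2 = d1 - sigma*sqrt(T) = 0.41784275
exp(-rT) = 0.99104038
N(d1) = 0.70465719; N(d2) = 0.66196895
C = S_0' * N(d1) - K * exp(-rT) * N(d2) = 45.97984882 * 0.70465719 - 43.8100 * 0.99104038 * 0.66196895 = 3.6590

Answer: Price = 3.6590


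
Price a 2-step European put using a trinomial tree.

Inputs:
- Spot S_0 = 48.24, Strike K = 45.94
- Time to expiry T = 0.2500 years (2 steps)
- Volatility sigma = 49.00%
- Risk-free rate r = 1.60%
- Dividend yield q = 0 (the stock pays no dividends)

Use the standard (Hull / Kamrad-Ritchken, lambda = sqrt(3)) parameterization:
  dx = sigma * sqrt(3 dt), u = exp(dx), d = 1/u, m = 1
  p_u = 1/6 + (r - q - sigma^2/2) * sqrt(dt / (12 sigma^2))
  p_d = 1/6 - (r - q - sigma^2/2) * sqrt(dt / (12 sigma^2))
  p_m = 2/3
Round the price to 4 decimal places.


dt = T/N = 0.125000; dx = sigma*sqrt(3*dt) = 0.300062
u = exp(dx) = 1.349943; d = 1/u = 0.740772
p_u = 0.144994, p_m = 0.666667, p_d = 0.188339
Discount per step: exp(-r*dt) = 0.998002
Stock lattice S(k, j) with j the centered position index:
  k=0: S(0,+0) = 48.2400
  k=1: S(1,-1) = 35.7348; S(1,+0) = 48.2400; S(1,+1) = 65.1213
  k=2: S(2,-2) = 26.4714; S(2,-1) = 35.7348; S(2,+0) = 48.2400; S(2,+1) = 65.1213; S(2,+2) = 87.9100
Terminal payoffs V(N, j) = max(K - S_T, 0):
  V(2,-2) = 19.468635; V(2,-1) = 10.205162; V(2,+0) = 0.000000; V(2,+1) = 0.000000; V(2,+2) = 0.000000
Backward induction: V(k, j) = exp(-r*dt) * [p_u * V(k+1, j+1) + p_m * V(k+1, j) + p_d * V(k+1, j-1)]
  V(1,-1) = exp(-r*dt) * [p_u*0.000000 + p_m*10.205162 + p_d*19.468635] = 10.449230
  V(1,+0) = exp(-r*dt) * [p_u*0.000000 + p_m*0.000000 + p_d*10.205162] = 1.918192
  V(1,+1) = exp(-r*dt) * [p_u*0.000000 + p_m*0.000000 + p_d*0.000000] = 0.000000
  V(0,+0) = exp(-r*dt) * [p_u*0.000000 + p_m*1.918192 + p_d*10.449230] = 3.240308

Answer: Price = V(0,0) = 3.2403


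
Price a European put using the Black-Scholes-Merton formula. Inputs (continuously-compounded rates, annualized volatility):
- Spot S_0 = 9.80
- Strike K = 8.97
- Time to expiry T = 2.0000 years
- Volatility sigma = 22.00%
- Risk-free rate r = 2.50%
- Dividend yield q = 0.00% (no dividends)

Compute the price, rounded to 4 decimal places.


Answer: Price = 0.6088

Derivation:
d1 = (ln(S/K) + (r - q + 0.5*sigma^2) * T) / (sigma * sqrt(T)) = 0.60070878
d2 = d1 - sigma * sqrt(T) = 0.28958179
exp(-rT) = 0.95122942; exp(-qT) = 1.00000000
P = K * exp(-rT) * N(-d2) - S_0 * exp(-qT) * N(-d1)
N(-d1) = 0.27401699; N(-d2) = 0.38606810
P = 8.9700 * 0.95122942 * 0.38606810 - 9.8000 * 1.00000000 * 0.27401699 = 0.6088


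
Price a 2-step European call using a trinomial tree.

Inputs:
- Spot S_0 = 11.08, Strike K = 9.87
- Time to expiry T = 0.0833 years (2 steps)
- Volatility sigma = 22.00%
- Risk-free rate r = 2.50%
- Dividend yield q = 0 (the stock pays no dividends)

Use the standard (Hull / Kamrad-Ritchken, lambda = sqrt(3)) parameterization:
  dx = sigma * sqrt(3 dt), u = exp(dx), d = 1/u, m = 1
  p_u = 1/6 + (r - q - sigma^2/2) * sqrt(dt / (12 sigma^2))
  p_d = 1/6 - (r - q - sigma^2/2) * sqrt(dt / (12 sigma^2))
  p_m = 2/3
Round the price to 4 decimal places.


dt = T/N = 0.041650; dx = sigma*sqrt(3*dt) = 0.077766
u = exp(dx) = 1.080870; d = 1/u = 0.925181
p_u = 0.166881, p_m = 0.666667, p_d = 0.166452
Discount per step: exp(-r*dt) = 0.998959
Stock lattice S(k, j) with j the centered position index:
  k=0: S(0,+0) = 11.0800
  k=1: S(1,-1) = 10.2510; S(1,+0) = 11.0800; S(1,+1) = 11.9760
  k=2: S(2,-2) = 9.4840; S(2,-1) = 10.2510; S(2,+0) = 11.0800; S(2,+1) = 11.9760; S(2,+2) = 12.9445
Terminal payoffs V(N, j) = max(S_T - K, 0):
  V(2,-2) = 0.000000; V(2,-1) = 0.381002; V(2,+0) = 1.210000; V(2,+1) = 2.106039; V(2,+2) = 3.074540
Backward induction: V(k, j) = exp(-r*dt) * [p_u * V(k+1, j+1) + p_m * V(k+1, j) + p_d * V(k+1, j-1)]
  V(1,-1) = exp(-r*dt) * [p_u*1.210000 + p_m*0.381002 + p_d*0.000000] = 0.455453
  V(1,+0) = exp(-r*dt) * [p_u*2.106039 + p_m*1.210000 + p_d*0.381002] = 1.220272
  V(1,+1) = exp(-r*dt) * [p_u*3.074540 + p_m*2.106039 + p_d*1.210000] = 2.116310
  V(0,+0) = exp(-r*dt) * [p_u*2.116310 + p_m*1.220272 + p_d*0.455453] = 1.241204

Answer: Price = V(0,0) = 1.2412


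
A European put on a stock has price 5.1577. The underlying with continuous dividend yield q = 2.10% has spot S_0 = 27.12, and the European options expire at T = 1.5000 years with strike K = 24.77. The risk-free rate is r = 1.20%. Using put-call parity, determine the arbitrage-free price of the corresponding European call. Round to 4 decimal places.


Answer: Call price = 7.1086

Derivation:
Put-call parity: C - P = S_0 * exp(-qT) - K * exp(-rT).
S_0 * exp(-qT) = 27.1200 * 0.96899096 = 26.27903474
K * exp(-rT) = 24.7700 * 0.98216103 = 24.32812877
C = P + S*exp(-qT) - K*exp(-rT)
C = 5.1577 + 26.27903474 - 24.32812877 = 7.1086


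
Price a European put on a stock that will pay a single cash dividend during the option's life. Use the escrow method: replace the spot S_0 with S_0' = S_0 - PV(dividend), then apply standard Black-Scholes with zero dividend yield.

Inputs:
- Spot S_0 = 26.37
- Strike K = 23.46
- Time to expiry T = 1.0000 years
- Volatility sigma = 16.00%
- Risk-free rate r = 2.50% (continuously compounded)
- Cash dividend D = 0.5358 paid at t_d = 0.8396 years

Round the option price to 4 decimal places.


PV(D) = D * exp(-r * t_d) = 0.5358 * 0.97922876 = 0.52467077
S_0' = S_0 - PV(D) = 26.3700 - 0.52467077 = 25.84532923
d1 = (ln(S_0'/K) + (r + sigma^2/2)*T) / (sigma*sqrt(T)) = 0.84145659
d2 = d1 - sigma*sqrt(T) = 0.68145659
exp(-rT) = 0.97530991
N(-d1) = 0.20004610; N(-d2) = 0.24779131
P = K * exp(-rT) * N(-d2) - S_0' * N(-d1) = 23.4600 * 0.97530991 * 0.24779131 - 25.84532923 * 0.20004610 = 0.4994

Answer: Price = 0.4994


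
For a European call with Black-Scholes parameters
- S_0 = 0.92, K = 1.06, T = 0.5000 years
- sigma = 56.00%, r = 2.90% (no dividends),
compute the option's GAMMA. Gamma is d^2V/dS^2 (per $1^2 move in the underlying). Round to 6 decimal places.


Answer: Gamma = 1.086821

Derivation:
d1 = -0.1231136471; d2 = -0.5190934446
phi(d1) = 0.3959303297; exp(-qT) = 1.0000000000; exp(-rT) = 0.9856046187
Gamma = exp(-qT) * phi(d1) / (S * sigma * sqrt(T)) = 1.0000000000 * 0.3959303297 / (0.9200 * 0.5600 * 0.7071067812) = 1.086821


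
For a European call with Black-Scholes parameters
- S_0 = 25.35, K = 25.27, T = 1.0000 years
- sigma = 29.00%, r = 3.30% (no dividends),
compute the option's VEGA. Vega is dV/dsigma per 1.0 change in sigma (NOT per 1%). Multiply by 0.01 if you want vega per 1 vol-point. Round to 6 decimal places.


d1 = 0.2696924436; d2 = -0.0203075564
phi(d1) = 0.3846945869; exp(-qT) = 1.0000000000; exp(-rT) = 0.9675385596
Vega = S * exp(-qT) * phi(d1) * sqrt(T) = 25.3500 * 1.0000000000 * 0.3846945869 * 1.0000000000 = 9.752008

Answer: Vega = 9.752008


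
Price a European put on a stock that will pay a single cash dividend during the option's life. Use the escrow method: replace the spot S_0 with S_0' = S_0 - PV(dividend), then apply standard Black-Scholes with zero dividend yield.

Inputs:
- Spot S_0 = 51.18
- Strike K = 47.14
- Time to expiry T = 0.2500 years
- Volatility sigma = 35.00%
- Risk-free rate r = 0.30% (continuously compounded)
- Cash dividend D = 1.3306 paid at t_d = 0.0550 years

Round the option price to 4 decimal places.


Answer: Price = 2.1826

Derivation:
PV(D) = D * exp(-r * t_d) = 1.3306 * 0.99983501 = 1.33038047
S_0' = S_0 - PV(D) = 51.1800 - 1.33038047 = 49.84961953
d1 = (ln(S_0'/K) + (r + sigma^2/2)*T) / (sigma*sqrt(T)) = 0.41115124
d2 = d1 - sigma*sqrt(T) = 0.23615124
exp(-rT) = 0.99925028
N(-d1) = 0.34048082; N(-d2) = 0.40665766
P = K * exp(-rT) * N(-d2) - S_0' * N(-d1) = 47.1400 * 0.99925028 * 0.40665766 - 49.84961953 * 0.34048082 = 2.1826


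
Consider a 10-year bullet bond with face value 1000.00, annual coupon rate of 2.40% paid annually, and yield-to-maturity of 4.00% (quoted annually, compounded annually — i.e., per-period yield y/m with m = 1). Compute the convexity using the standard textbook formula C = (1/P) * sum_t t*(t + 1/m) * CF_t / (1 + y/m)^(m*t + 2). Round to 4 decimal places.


Coupon per period c = face * coupon_rate / m = 24.000000
Periods per year m = 1; per-period yield y/m = 0.040000
Number of cashflows N = 10
Cashflows (t years, CF_t, discount factor 1/(1+y/m)^(m*t), PV):
  t = 1.0000: CF_t = 24.000000, DF = 0.961538, PV = 23.076923
  t = 2.0000: CF_t = 24.000000, DF = 0.924556, PV = 22.189349
  t = 3.0000: CF_t = 24.000000, DF = 0.888996, PV = 21.335913
  t = 4.0000: CF_t = 24.000000, DF = 0.854804, PV = 20.515301
  t = 5.0000: CF_t = 24.000000, DF = 0.821927, PV = 19.726251
  t = 6.0000: CF_t = 24.000000, DF = 0.790315, PV = 18.967549
  t = 7.0000: CF_t = 24.000000, DF = 0.759918, PV = 18.238028
  t = 8.0000: CF_t = 24.000000, DF = 0.730690, PV = 17.536565
  t = 9.0000: CF_t = 24.000000, DF = 0.702587, PV = 16.862082
  t = 10.0000: CF_t = 1024.000000, DF = 0.675564, PV = 691.777709
Price P = sum_t PV_t = 870.225668
Convexity numerator sum_t t*(t + 1/m) * CF_t / (1+y/m)^(m*t + 2):
  t = 1.0000: term = 42.671825
  t = 2.0000: term = 123.091804
  t = 3.0000: term = 236.715007
  t = 4.0000: term = 379.350972
  t = 5.0000: term = 547.140826
  t = 6.0000: term = 736.535727
  t = 7.0000: term = 944.276573
  t = 8.0000: term = 1167.374884
  t = 9.0000: term = 1403.094812
  t = 10.0000: term = 70354.611665
Convexity = (1/P) * sum = 75934.864093 / 870.225668 = 87.258819

Answer: Convexity = 87.2588


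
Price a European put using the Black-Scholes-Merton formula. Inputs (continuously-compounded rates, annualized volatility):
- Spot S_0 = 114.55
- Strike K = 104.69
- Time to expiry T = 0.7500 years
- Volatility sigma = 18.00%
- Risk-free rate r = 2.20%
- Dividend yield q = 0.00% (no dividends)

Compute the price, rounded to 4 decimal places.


d1 = (ln(S/K) + (r - q + 0.5*sigma^2) * T) / (sigma * sqrt(T)) = 0.76119018
d2 = d1 - sigma * sqrt(T) = 0.60530561
exp(-rT) = 0.98363538; exp(-qT) = 1.00000000
P = K * exp(-rT) * N(-d2) - S_0 * exp(-qT) * N(-d1)
N(-d1) = 0.22327174; N(-d2) = 0.27248798
P = 104.6900 * 0.98363538 * 0.27248798 - 114.5500 * 1.00000000 * 0.22327174 = 2.4842

Answer: Price = 2.4842


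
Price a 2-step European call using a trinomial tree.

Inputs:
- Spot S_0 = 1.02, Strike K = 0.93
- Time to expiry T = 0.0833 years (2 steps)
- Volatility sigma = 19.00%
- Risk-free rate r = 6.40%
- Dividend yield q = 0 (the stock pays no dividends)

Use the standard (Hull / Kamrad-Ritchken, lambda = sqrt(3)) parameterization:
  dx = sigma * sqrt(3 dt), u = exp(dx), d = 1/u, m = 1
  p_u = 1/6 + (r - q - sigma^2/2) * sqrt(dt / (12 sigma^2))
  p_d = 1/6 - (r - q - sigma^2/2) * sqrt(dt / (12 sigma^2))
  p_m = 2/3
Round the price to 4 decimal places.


Answer: Price = V(0,0) = 0.0958

Derivation:
dt = T/N = 0.041650; dx = sigma*sqrt(3*dt) = 0.067162
u = exp(dx) = 1.069468; d = 1/u = 0.935044
p_u = 0.180914, p_m = 0.666667, p_d = 0.152419
Discount per step: exp(-r*dt) = 0.997338
Stock lattice S(k, j) with j the centered position index:
  k=0: S(0,+0) = 1.0200
  k=1: S(1,-1) = 0.9537; S(1,+0) = 1.0200; S(1,+1) = 1.0909
  k=2: S(2,-2) = 0.8918; S(2,-1) = 0.9537; S(2,+0) = 1.0200; S(2,+1) = 1.0909; S(2,+2) = 1.1666
Terminal payoffs V(N, j) = max(S_T - K, 0):
  V(2,-2) = 0.000000; V(2,-1) = 0.023745; V(2,+0) = 0.090000; V(2,+1) = 0.160858; V(2,+2) = 0.236638
Backward induction: V(k, j) = exp(-r*dt) * [p_u * V(k+1, j+1) + p_m * V(k+1, j) + p_d * V(k+1, j-1)]
  V(1,-1) = exp(-r*dt) * [p_u*0.090000 + p_m*0.023745 + p_d*0.000000] = 0.032027
  V(1,+0) = exp(-r*dt) * [p_u*0.160858 + p_m*0.090000 + p_d*0.023745] = 0.092474
  V(1,+1) = exp(-r*dt) * [p_u*0.236638 + p_m*0.160858 + p_d*0.090000] = 0.163331
  V(0,+0) = exp(-r*dt) * [p_u*0.163331 + p_m*0.092474 + p_d*0.032027] = 0.095824


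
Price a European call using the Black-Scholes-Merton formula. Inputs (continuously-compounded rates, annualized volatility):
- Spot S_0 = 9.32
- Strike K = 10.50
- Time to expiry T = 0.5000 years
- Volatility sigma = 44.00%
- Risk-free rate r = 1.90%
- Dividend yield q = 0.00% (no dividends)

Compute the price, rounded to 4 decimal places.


Answer: Price = 0.7529

Derivation:
d1 = (ln(S/K) + (r - q + 0.5*sigma^2) * T) / (sigma * sqrt(T)) = -0.19706625
d2 = d1 - sigma * sqrt(T) = -0.50819324
exp(-rT) = 0.99054498; exp(-qT) = 1.00000000
C = S_0 * exp(-qT) * N(d1) - K * exp(-rT) * N(d2)
N(d1) = 0.42188785; N(d2) = 0.30565892
C = 9.3200 * 1.00000000 * 0.42188785 - 10.5000 * 0.99054498 * 0.30565892 = 0.7529


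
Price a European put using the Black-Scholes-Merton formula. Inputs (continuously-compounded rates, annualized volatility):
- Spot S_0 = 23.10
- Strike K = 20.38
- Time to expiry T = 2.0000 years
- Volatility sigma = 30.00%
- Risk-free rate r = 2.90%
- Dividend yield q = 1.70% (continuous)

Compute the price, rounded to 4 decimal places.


d1 = (ln(S/K) + (r - q + 0.5*sigma^2) * T) / (sigma * sqrt(T)) = 0.56398504
d2 = d1 - sigma * sqrt(T) = 0.13972098
exp(-rT) = 0.94364995; exp(-qT) = 0.96657150
P = K * exp(-rT) * N(-d2) - S_0 * exp(-qT) * N(-d1)
N(-d1) = 0.28638216; N(-d2) = 0.44444023
P = 20.3800 * 0.94364995 * 0.44444023 - 23.1000 * 0.96657150 * 0.28638216 = 2.1530

Answer: Price = 2.1530


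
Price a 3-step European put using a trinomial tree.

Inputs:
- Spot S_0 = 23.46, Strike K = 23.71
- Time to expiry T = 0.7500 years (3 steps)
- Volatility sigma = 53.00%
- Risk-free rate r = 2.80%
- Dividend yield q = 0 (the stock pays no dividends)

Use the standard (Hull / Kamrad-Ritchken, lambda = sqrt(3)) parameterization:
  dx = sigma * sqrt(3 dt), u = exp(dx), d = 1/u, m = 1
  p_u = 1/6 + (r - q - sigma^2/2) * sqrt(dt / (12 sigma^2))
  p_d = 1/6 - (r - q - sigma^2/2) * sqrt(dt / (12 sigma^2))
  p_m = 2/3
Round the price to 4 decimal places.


Answer: Price = V(0,0) = 3.7528

Derivation:
dt = T/N = 0.250000; dx = sigma*sqrt(3*dt) = 0.458993
u = exp(dx) = 1.582480; d = 1/u = 0.631919
p_u = 0.136043, p_m = 0.666667, p_d = 0.197291
Discount per step: exp(-r*dt) = 0.993024
Stock lattice S(k, j) with j the centered position index:
  k=0: S(0,+0) = 23.4600
  k=1: S(1,-1) = 14.8248; S(1,+0) = 23.4600; S(1,+1) = 37.1250
  k=2: S(2,-2) = 9.3681; S(2,-1) = 14.8248; S(2,+0) = 23.4600; S(2,+1) = 37.1250; S(2,+2) = 58.7496
  k=3: S(3,-3) = 5.9199; S(3,-2) = 9.3681; S(3,-1) = 14.8248; S(3,+0) = 23.4600; S(3,+1) = 37.1250; S(3,+2) = 58.7496; S(3,+3) = 92.9700
Terminal payoffs V(N, j) = max(K - S_T, 0):
  V(3,-3) = 17.790118; V(3,-2) = 14.341904; V(3,-1) = 8.885171; V(3,+0) = 0.250000; V(3,+1) = 0.000000; V(3,+2) = 0.000000; V(3,+3) = 0.000000
Backward induction: V(k, j) = exp(-r*dt) * [p_u * V(k+1, j+1) + p_m * V(k+1, j) + p_d * V(k+1, j-1)]
  V(2,-2) = exp(-r*dt) * [p_u*8.885171 + p_m*14.341904 + p_d*17.790118] = 14.180247
  V(2,-1) = exp(-r*dt) * [p_u*0.250000 + p_m*8.885171 + p_d*14.341904] = 8.725689
  V(2,+0) = exp(-r*dt) * [p_u*0.000000 + p_m*0.250000 + p_d*8.885171] = 1.906238
  V(2,+1) = exp(-r*dt) * [p_u*0.000000 + p_m*0.000000 + p_d*0.250000] = 0.048979
  V(2,+2) = exp(-r*dt) * [p_u*0.000000 + p_m*0.000000 + p_d*0.000000] = 0.000000
  V(1,-1) = exp(-r*dt) * [p_u*1.906238 + p_m*8.725689 + p_d*14.180247] = 8.812185
  V(1,+0) = exp(-r*dt) * [p_u*0.048979 + p_m*1.906238 + p_d*8.725689] = 2.978067
  V(1,+1) = exp(-r*dt) * [p_u*0.000000 + p_m*0.048979 + p_d*1.906238] = 0.405884
  V(0,+0) = exp(-r*dt) * [p_u*0.405884 + p_m*2.978067 + p_d*8.812185] = 3.752796


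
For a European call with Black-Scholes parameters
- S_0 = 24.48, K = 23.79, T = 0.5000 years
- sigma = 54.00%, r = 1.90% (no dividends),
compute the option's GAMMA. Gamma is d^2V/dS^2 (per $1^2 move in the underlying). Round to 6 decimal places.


Answer: Gamma = 0.040914

Derivation:
d1 = 0.2906762334; d2 = -0.0911614284
phi(d1) = 0.3824394765; exp(-qT) = 1.0000000000; exp(-rT) = 0.9905449824
Gamma = exp(-qT) * phi(d1) / (S * sigma * sqrt(T)) = 1.0000000000 * 0.3824394765 / (24.4800 * 0.5400 * 0.7071067812) = 0.040914


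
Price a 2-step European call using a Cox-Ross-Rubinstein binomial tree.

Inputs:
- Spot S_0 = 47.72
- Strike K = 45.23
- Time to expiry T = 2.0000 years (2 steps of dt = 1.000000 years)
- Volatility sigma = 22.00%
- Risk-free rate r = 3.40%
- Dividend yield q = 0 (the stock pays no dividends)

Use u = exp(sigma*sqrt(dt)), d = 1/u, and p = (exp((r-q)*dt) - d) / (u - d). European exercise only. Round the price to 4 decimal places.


Answer: Price = V(0,0) = 8.5425

Derivation:
dt = T/N = 1.000000
u = exp(sigma*sqrt(dt)) = 1.246077; d = 1/u = 0.802519
p = (exp((r-q)*dt) - d) / (u - d) = 0.523192
Discount per step: exp(-r*dt) = 0.966572
Stock lattice S(k, i) with i counting down-moves:
  k=0: S(0,0) = 47.7200
  k=1: S(1,0) = 59.4628; S(1,1) = 38.2962
  k=2: S(2,0) = 74.0952; S(2,1) = 47.7200; S(2,2) = 30.7334
Terminal payoffs V(N, i) = max(S_T - K, 0):
  V(2,0) = 28.865188; V(2,1) = 2.490000; V(2,2) = 0.000000
Backward induction: V(k, i) = exp(-r*dt) * [p * V(k+1, i) + (1-p) * V(k+1, i+1)].
  V(1,0) = exp(-r*dt) * [p*28.865188 + (1-p)*2.490000] = 15.744752
  V(1,1) = exp(-r*dt) * [p*2.490000 + (1-p)*0.000000] = 1.259198
  V(0,0) = exp(-r*dt) * [p*15.744752 + (1-p)*1.259198] = 8.542481


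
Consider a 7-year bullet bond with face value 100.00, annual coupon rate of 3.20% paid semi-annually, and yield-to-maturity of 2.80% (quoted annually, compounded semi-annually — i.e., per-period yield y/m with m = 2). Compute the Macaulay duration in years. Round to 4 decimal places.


Answer: Macaulay duration = 6.3370 years

Derivation:
Coupon per period c = face * coupon_rate / m = 1.600000
Periods per year m = 2; per-period yield y/m = 0.014000
Number of cashflows N = 14
Cashflows (t years, CF_t, discount factor 1/(1+y/m)^(m*t), PV):
  t = 0.5000: CF_t = 1.600000, DF = 0.986193, PV = 1.577909
  t = 1.0000: CF_t = 1.600000, DF = 0.972577, PV = 1.556124
  t = 1.5000: CF_t = 1.600000, DF = 0.959149, PV = 1.534639
  t = 2.0000: CF_t = 1.600000, DF = 0.945906, PV = 1.513450
  t = 2.5000: CF_t = 1.600000, DF = 0.932847, PV = 1.492555
  t = 3.0000: CF_t = 1.600000, DF = 0.919967, PV = 1.471947
  t = 3.5000: CF_t = 1.600000, DF = 0.907265, PV = 1.451625
  t = 4.0000: CF_t = 1.600000, DF = 0.894739, PV = 1.431582
  t = 4.5000: CF_t = 1.600000, DF = 0.882386, PV = 1.411817
  t = 5.0000: CF_t = 1.600000, DF = 0.870203, PV = 1.392324
  t = 5.5000: CF_t = 1.600000, DF = 0.858188, PV = 1.373101
  t = 6.0000: CF_t = 1.600000, DF = 0.846339, PV = 1.354143
  t = 6.5000: CF_t = 1.600000, DF = 0.834654, PV = 1.335447
  t = 7.0000: CF_t = 101.600000, DF = 0.823130, PV = 83.630046
Price P = sum_t PV_t = 102.526709
Macaulay numerator sum_t t * PV_t:
  t * PV_t at t = 0.5000: 0.788955
  t * PV_t at t = 1.0000: 1.556124
  t * PV_t at t = 1.5000: 2.301958
  t * PV_t at t = 2.0000: 3.026901
  t * PV_t at t = 2.5000: 3.731386
  t * PV_t at t = 3.0000: 4.415842
  t * PV_t at t = 3.5000: 5.080686
  t * PV_t at t = 4.0000: 5.726329
  t * PV_t at t = 4.5000: 6.353176
  t * PV_t at t = 5.0000: 6.961622
  t * PV_t at t = 5.5000: 7.552055
  t * PV_t at t = 6.0000: 8.124858
  t * PV_t at t = 6.5000: 8.680404
  t * PV_t at t = 7.0000: 585.410325
Macaulay duration D = (sum_t t * PV_t) / P = 649.710620 / 102.526709 = 6.336989
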